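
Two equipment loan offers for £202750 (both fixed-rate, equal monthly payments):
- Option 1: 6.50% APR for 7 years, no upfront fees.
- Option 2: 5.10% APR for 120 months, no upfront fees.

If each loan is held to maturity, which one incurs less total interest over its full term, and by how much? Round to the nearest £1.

Option 1 by £6,348

Option 1: monthly rate = 6.5%/12 = 0.0054167; payment = 202,750 × 0.0054167 / (1 − (1+0.0054167)^−84) = £3,010.72.
Total interest on Option 1 = 84 × £3,010.72 − £202,750 = £50,150.48.
Option 2: at 5.10% the monthly rate is 0.0042500, so the payment is 202,750 × 0.0042500 / (1 − 1.0042500^−120) = £2,160.40.
Total interest on Option 2 = 120 × £2,160.40 − £202,750 = £56,498.00.
Option 1 is lower by £6,347.52.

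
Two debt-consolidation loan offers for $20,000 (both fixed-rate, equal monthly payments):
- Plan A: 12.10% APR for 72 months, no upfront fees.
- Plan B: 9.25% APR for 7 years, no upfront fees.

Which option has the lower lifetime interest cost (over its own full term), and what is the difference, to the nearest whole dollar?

Plan B by $984

Plan A: at 12.10% the monthly rate is 0.0100833, so the payment is 20,000 × 0.0100833 / (1 − 1.0100833^−72) = $392.04.
Total interest on Plan A = 72 × $392.04 − $20,000 = $8,226.88.
Plan B: at 9.25% the monthly rate is 0.0077083, so the payment is 20,000 × 0.0077083 / (1 − 1.0077083^−84) = $324.32.
Total interest on Plan B = 84 × $324.32 − $20,000 = $7,242.88.
Plan B is lower by $984.00.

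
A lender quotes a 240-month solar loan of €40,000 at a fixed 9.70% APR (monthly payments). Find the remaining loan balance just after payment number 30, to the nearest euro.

With monthly rate i = 9.7%/12 = 0.0080833, the balance after k of n payments is P · [(1+i)^n − (1+i)^k] / [(1+i)^n − 1].
(1+0.0080833)^240 = 6.90469190 and (1+0.0080833)^30 = 1.27318947, so the balance is 40,000 × (6.90469190 − 1.27318947) / (6.90469190 − 1) = €38,149.34.

€38,149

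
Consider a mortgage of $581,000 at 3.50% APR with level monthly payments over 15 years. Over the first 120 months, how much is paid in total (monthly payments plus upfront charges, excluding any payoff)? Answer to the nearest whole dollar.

$498,416

At 3.50% the monthly rate is 0.0029167, so the payment is 581,000 × 0.0029167 / (1 − 1.0029167^−180) = $4,153.47.
Total outlay = 120 × $4,153.47 = $498,416.40.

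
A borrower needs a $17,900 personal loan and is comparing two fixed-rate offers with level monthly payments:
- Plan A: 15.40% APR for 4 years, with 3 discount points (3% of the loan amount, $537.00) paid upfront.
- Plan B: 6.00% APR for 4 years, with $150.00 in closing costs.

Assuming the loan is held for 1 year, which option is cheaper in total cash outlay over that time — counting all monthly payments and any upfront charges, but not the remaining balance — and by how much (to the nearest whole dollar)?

Plan A: monthly rate = 15.4%/12 = 0.0128333; payment = 17,900 × 0.0128333 / (1 − (1+0.0128333)^−48) = $501.81.
Plan B: monthly rate = 6%/12 = 0.0050000; payment = 17,900 × 0.0050000 / (1 − (1+0.0050000)^−48) = $420.38.
Over 12 months: Plan A costs 12 × $501.81 + $537.00 = $6,558.72; Plan B costs 12 × $420.38 + $150.00 = $5,194.56.
Plan B is cheaper by $6,558.72 − $5,194.56 = $1,364.16.

Plan B by $1,364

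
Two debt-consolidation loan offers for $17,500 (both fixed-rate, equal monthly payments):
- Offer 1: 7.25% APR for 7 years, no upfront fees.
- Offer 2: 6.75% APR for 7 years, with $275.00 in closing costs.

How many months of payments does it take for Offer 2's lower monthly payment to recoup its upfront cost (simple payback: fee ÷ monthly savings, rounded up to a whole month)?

Offer 1: monthly rate = 7.25%/12 = 0.0060417; payment = 17,500 × 0.0060417 / (1 − (1+0.0060417)^−84) = $266.27.
Offer 2: at 6.75% the monthly rate is 0.0056250, so the payment is 17,500 × 0.0056250 / (1 − 1.0056250^−84) = $261.99.
Monthly savings = $266.27 − $261.99 = $4.28.
Break-even = $275.00 / $4.28 = 64.25 → 65 months.

65 months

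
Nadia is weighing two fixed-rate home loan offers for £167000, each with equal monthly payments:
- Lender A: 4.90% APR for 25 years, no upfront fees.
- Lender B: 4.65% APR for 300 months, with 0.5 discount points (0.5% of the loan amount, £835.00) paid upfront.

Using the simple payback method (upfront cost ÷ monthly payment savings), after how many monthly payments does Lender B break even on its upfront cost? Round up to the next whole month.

Lender A: monthly rate = 4.9%/12 = 0.0040833; payment = 167,000 × 0.0040833 / (1 − (1+0.0040833)^−300) = £966.56.
Lender B: monthly rate = 4.65%/12 = 0.0038750; payment = 167,000 × 0.0038750 / (1 − (1+0.0038750)^−300) = £942.52.
Monthly savings = £966.56 − £942.52 = £24.04.
Break-even = £835.00 / £24.04 = 34.73 → 35 months.

35 months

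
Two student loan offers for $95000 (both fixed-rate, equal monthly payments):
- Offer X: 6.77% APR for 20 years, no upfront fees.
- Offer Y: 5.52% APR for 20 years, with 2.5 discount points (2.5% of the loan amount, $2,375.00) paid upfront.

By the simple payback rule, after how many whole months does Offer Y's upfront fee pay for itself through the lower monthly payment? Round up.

Offer X: at 6.77% the monthly rate is 0.0056417, so the payment is 95,000 × 0.0056417 / (1 − 1.0056417^−240) = $723.48.
Offer Y: at 5.52% the monthly rate is 0.0046000, so the payment is 95,000 × 0.0046000 / (1 − 1.0046000^−240) = $654.57.
Monthly savings = $723.48 − $654.57 = $68.91.
Break-even = $2,375.00 / $68.91 = 34.47 → 35 months.

35 months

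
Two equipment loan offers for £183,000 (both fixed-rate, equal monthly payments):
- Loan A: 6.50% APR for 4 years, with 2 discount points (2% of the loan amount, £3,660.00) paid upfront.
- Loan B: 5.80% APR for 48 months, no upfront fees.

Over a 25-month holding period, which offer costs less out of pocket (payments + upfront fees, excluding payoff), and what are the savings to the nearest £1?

Loan A: at 6.50% the monthly rate is 0.0054167, so the payment is 183,000 × 0.0054167 / (1 − 1.0054167^−48) = £4,339.84.
Loan B: at 5.80% the monthly rate is 0.0048333, so the payment is 183,000 × 0.0048333 / (1 − 1.0048333^−48) = £4,281.00.
Over 25 months: Loan A costs 25 × £4,339.84 + £3,660.00 = £112,156.00; Loan B costs 25 × £4,281.00 = £107,025.00.
Loan B is cheaper by £112,156.00 − £107,025.00 = £5,131.00.

Loan B by £5,131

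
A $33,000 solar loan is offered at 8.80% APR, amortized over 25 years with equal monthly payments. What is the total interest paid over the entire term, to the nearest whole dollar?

$48,729

Monthly rate = 8.8%/12 = 0.0073333; payment = 33,000 × 0.0073333 / (1 − (1+0.0073333)^−300) = $272.43.
Total paid = 300 × $272.43 = $81,729.00; interest = $81,729.00 − $33,000 = $48,729.00.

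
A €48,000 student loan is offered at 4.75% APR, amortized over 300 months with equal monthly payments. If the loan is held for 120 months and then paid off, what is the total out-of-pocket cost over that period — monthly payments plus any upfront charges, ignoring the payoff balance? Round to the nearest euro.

€32,839

Monthly rate = 4.75%/12 = 0.0039583; payment = 48,000 × 0.0039583 / (1 − (1+0.0039583)^−300) = €273.66.
Total outlay = 120 × €273.66 = €32,839.20.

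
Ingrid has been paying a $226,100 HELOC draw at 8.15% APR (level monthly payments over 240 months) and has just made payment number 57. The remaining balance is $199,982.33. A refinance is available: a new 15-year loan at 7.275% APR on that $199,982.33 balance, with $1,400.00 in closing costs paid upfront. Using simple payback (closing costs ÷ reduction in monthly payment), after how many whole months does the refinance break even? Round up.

17 months

Current payment = 226,100 × 8.15%/12 / (1 − (1+0.0067917)^−240) = $1,912.35.
Refinanced payment = 199,982.33 × 0.0060625 / (1 − (1+0.0060625)^−180) = $1,828.38.
Monthly savings = $1,912.35 − $1,828.38 = $83.97.
Break-even = $1,400.00 / $83.97 = 16.67 → 17 months.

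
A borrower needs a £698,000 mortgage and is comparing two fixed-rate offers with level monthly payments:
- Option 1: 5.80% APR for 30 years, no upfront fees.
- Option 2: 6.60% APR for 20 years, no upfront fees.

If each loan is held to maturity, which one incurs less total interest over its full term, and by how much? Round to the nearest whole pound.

Option 2 by £215,527

Option 1: monthly rate = 5.8%/12 = 0.0048333; payment = 698,000 × 0.0048333 / (1 − (1+0.0048333)^−360) = £4,095.54.
Total interest on Option 1 = 360 × £4,095.54 − £698,000 = £776,394.40.
Option 2: at 6.60% the monthly rate is 0.0055000, so the payment is 698,000 × 0.0055000 / (1 − 1.0055000^−240) = £5,245.28.
Total interest on Option 2 = 240 × £5,245.28 − £698,000 = £560,867.20.
Option 2 is lower by £215,527.20.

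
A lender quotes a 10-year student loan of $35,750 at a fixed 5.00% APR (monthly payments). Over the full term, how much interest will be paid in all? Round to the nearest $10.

$9,750

Monthly rate = 5%/12 = 0.0041667; payment = 35,750 × 0.0041667 / (1 − (1+0.0041667)^−120) = $379.18.
Total paid = 120 × $379.18 = $45,501.60; interest = $45,501.60 − $35,750 = $9,751.60.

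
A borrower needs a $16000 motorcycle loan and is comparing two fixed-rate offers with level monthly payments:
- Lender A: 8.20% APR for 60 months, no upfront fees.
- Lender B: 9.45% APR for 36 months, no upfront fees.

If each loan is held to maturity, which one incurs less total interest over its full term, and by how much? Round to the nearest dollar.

Lender A: at 8.20% the monthly rate is 0.0068333, so the payment is 16,000 × 0.0068333 / (1 − 1.0068333^−60) = $325.96.
Total interest on Lender A = 60 × $325.96 − $16,000 = $3,557.60.
Lender B: at 9.45% the monthly rate is 0.0078750, so the payment is 16,000 × 0.0078750 / (1 − 1.0078750^−36) = $512.15.
Total interest on Lender B = 36 × $512.15 − $16,000 = $2,437.40.
Lender B is lower by $1,120.20.

Lender B by $1,120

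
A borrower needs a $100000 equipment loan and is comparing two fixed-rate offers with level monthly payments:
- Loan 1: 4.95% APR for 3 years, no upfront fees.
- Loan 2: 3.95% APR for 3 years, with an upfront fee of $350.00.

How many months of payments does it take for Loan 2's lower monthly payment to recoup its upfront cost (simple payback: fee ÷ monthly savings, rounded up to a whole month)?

8 months

Loan 1: at 4.95% the monthly rate is 0.0041250, so the payment is 100,000 × 0.0041250 / (1 − 1.0041250^−36) = $2,994.85.
Loan 2: monthly rate = 3.95%/12 = 0.0032917; payment = 100,000 × 0.0032917 / (1 − (1+0.0032917)^−36) = $2,950.17.
Monthly savings = $2,994.85 − $2,950.17 = $44.68.
Break-even = $350.00 / $44.68 = 7.83 → 8 months.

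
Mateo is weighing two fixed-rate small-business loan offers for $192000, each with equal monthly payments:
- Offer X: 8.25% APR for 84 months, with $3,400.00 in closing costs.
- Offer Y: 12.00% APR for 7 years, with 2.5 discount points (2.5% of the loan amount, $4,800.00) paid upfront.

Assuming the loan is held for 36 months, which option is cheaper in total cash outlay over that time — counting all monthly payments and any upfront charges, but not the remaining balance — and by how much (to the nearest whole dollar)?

Offer X: at 8.25% the monthly rate is 0.0068750, so the payment is 192,000 × 0.0068750 / (1 − 1.0068750^−84) = $3,016.52.
Offer Y: at 12.00% the monthly rate is 0.0100000, so the payment is 192,000 × 0.0100000 / (1 − 1.0100000^−84) = $3,389.32.
Over 36 months: Offer X costs 36 × $3,016.52 + $3,400.00 = $111,994.72; Offer Y costs 36 × $3,389.32 + $4,800.00 = $126,815.52.
Offer X is cheaper by $126,815.52 − $111,994.72 = $14,820.80.

Offer X by $14,821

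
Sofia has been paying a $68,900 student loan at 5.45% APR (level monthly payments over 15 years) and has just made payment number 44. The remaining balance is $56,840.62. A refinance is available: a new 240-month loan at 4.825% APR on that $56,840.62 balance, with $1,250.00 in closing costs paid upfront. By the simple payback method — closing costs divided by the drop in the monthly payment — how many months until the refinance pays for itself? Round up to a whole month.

7 months

Current payment = 68,900 × 5.45%/12 / (1 − (1+0.0045417)^−180) = $561.14.
Refinanced payment = 56,840.62 × 0.0040208 / (1 − (1+0.0040208)^−240) = $369.65.
Monthly savings = $561.14 − $369.65 = $191.49.
Break-even = $1,250.00 / $191.49 = 6.53 → 7 months.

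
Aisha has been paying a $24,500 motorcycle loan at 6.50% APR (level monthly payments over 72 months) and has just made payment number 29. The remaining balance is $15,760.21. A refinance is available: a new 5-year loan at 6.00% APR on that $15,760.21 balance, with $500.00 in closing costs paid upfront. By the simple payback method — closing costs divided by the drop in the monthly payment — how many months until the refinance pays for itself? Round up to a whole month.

5 months

Current payment = 24,500 × 6.5%/12 / (1 − (1+0.0054167)^−72) = $411.84.
Refinanced payment = 15,760.21 × 0.0050000 / (1 − (1+0.0050000)^−60) = $304.69.
Monthly savings = $411.84 − $304.69 = $107.15.
Break-even = $500.00 / $107.15 = 4.67 → 5 months.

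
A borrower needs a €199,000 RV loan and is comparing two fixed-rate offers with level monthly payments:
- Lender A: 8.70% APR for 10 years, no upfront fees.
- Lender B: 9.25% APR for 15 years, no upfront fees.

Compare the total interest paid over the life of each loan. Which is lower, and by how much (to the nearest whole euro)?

Lender A by €70,018

Lender A: monthly rate = 8.7%/12 = 0.0072500; payment = 199,000 × 0.0072500 / (1 − (1+0.0072500)^−120) = €2,488.65.
Total interest on Lender A = 120 × €2,488.65 − €199,000 = €99,638.00.
Lender B: monthly rate = 9.25%/12 = 0.0077083; payment = 199,000 × 0.0077083 / (1 − (1+0.0077083)^−180) = €2,048.09.
Total interest on Lender B = 180 × €2,048.09 − €199,000 = €169,656.20.
Lender A is lower by €70,018.20.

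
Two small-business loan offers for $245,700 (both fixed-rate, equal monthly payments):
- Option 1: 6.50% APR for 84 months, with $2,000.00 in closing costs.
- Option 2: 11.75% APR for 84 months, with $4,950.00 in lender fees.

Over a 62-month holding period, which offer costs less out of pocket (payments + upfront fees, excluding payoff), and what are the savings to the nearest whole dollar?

Option 1 by $43,621

Option 1: monthly rate = 6.5%/12 = 0.0054167; payment = 245,700 × 0.0054167 / (1 − (1+0.0054167)^−84) = $3,648.51.
Option 2: at 11.75% the monthly rate is 0.0097917, so the payment is 245,700 × 0.0097917 / (1 − 1.0097917^−84) = $4,304.50.
Over 62 months: Option 1 costs 62 × $3,648.51 + $2,000.00 = $228,207.62; Option 2 costs 62 × $4,304.50 + $4,950.00 = $271,829.00.
Option 1 is cheaper by $271,829.00 − $228,207.62 = $43,621.38.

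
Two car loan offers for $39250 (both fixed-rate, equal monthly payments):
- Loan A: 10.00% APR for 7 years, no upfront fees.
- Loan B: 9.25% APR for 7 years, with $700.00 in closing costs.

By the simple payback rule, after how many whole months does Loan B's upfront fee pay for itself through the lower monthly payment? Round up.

47 months

Loan A: monthly rate = 10%/12 = 0.0083333; payment = 39,250 × 0.0083333 / (1 − (1+0.0083333)^−84) = $651.60.
Loan B: at 9.25% the monthly rate is 0.0077083, so the payment is 39,250 × 0.0077083 / (1 − 1.0077083^−84) = $636.49.
Monthly savings = $651.60 − $636.49 = $15.11.
Break-even = $700.00 / $15.11 = 46.33 → 47 months.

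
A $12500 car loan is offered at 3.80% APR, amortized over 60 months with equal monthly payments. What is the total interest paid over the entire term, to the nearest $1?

At 3.80% the monthly rate is 0.0031667, so the payment is 12,500 × 0.0031667 / (1 − 1.0031667^−60) = $229.08.
Total paid = 60 × $229.08 = $13,744.80; interest = $13,744.80 − $12,500 = $1,244.80.

$1,245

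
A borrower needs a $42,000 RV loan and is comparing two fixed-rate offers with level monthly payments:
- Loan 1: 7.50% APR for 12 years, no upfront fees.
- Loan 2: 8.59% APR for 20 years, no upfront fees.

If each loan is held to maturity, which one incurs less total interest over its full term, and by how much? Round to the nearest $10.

Loan 1 by $24,230

Loan 1: at 7.50% the monthly rate is 0.0062500, so the payment is 42,000 × 0.0062500 / (1 − 1.0062500^−144) = $443.20.
Total interest on Loan 1 = 144 × $443.20 − $42,000 = $21,820.80.
Loan 2: monthly rate = 8.59%/12 = 0.0071583; payment = 42,000 × 0.0071583 / (1 − (1+0.0071583)^−240) = $366.88.
Total interest on Loan 2 = 240 × $366.88 − $42,000 = $46,051.20.
Loan 1 is lower by $24,230.40.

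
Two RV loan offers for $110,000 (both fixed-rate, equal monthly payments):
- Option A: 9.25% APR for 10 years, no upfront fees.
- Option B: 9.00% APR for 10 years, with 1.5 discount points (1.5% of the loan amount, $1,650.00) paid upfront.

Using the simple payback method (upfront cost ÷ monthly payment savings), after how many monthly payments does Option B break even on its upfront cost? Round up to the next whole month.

Option A: monthly rate = 9.25%/12 = 0.0077083; payment = 110,000 × 0.0077083 / (1 − (1+0.0077083)^−120) = $1,408.36.
Option B: at 9.00% the monthly rate is 0.0075000, so the payment is 110,000 × 0.0075000 / (1 − 1.0075000^−120) = $1,393.43.
Monthly savings = $1,408.36 − $1,393.43 = $14.93.
Break-even = $1,650.00 / $14.93 = 110.52 → 111 months.

111 months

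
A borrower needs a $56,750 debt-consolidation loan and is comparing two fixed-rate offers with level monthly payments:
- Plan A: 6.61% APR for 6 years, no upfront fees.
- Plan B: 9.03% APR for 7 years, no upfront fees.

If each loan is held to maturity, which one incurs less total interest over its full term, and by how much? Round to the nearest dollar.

Plan A by $7,870

Plan A: at 6.61% the monthly rate is 0.0055083, so the payment is 56,750 × 0.0055083 / (1 − 1.0055083^−72) = $956.94.
Total interest on Plan A = 72 × $956.94 − $56,750 = $12,149.68.
Plan B: at 9.03% the monthly rate is 0.0075250, so the payment is 56,750 × 0.0075250 / (1 − 1.0075250^−84) = $913.92.
Total interest on Plan B = 84 × $913.92 − $56,750 = $20,019.28.
Plan A is lower by $7,869.60.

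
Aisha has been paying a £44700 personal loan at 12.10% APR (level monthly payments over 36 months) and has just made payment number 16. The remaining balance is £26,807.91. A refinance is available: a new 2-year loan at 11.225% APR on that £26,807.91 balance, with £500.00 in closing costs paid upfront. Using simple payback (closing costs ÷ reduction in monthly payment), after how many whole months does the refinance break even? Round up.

Current payment = 44,700 × 12.1%/12 / (1 − (1+0.0100833)^−36) = £1,486.82.
Refinanced payment = 26,807.91 × 0.0093542 / (1 − (1+0.0093542)^−24) = £1,252.26.
Monthly savings = £1,486.82 − £1,252.26 = £234.56.
Break-even = £500.00 / £234.56 = 2.13 → 3 months.

3 months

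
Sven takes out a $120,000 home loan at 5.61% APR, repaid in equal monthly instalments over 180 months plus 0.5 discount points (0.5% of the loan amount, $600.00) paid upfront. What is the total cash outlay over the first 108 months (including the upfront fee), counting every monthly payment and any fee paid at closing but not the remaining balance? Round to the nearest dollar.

Monthly rate = 5.61%/12 = 0.0046750; payment = 120,000 × 0.0046750 / (1 − (1+0.0046750)^−180) = $987.52.
Total outlay = 108 × $987.52 + $600.00 = $107,252.16.

$107,252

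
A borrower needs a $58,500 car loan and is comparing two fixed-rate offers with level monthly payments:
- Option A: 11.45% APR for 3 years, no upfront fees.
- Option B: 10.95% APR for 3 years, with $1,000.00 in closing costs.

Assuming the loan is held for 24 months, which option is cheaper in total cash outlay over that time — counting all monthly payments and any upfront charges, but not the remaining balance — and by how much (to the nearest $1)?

Option A by $667

Option A: monthly rate = 11.45%/12 = 0.0095417; payment = 58,500 × 0.0095417 / (1 − (1+0.0095417)^−36) = $1,927.71.
Option B: at 10.95% the monthly rate is 0.0091250, so the payment is 58,500 × 0.0091250 / (1 − 1.0091250^−36) = $1,913.83.
Over 24 months: Option A costs 24 × $1,927.71 = $46,265.04; Option B costs 24 × $1,913.83 + $1,000.00 = $46,931.92.
Option A is cheaper by $46,931.92 − $46,265.04 = $666.88.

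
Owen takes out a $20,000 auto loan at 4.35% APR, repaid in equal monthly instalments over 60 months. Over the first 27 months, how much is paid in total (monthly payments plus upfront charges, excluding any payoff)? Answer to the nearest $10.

At 4.35% the monthly rate is 0.0036250, so the payment is 20,000 × 0.0036250 / (1 − 1.0036250^−60) = $371.50.
Total outlay = 27 × $371.50 = $10,030.50.

$10,030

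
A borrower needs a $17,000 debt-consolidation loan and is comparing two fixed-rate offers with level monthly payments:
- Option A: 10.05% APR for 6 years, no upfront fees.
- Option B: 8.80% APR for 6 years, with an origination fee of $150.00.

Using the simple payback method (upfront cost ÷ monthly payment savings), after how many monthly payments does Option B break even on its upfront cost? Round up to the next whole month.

15 months

Option A: monthly rate = 10.05%/12 = 0.0083750; payment = 17,000 × 0.0083750 / (1 − (1+0.0083750)^−72) = $315.37.
Option B: at 8.80% the monthly rate is 0.0073333, so the payment is 17,000 × 0.0073333 / (1 − 1.0073333^−72) = $304.75.
Monthly savings = $315.37 − $304.75 = $10.62.
Break-even = $150.00 / $10.62 = 14.12 → 15 months.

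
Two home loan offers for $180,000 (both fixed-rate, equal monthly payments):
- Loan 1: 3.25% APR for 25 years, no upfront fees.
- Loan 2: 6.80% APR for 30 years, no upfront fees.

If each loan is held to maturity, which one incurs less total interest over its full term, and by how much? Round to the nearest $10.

Loan 1: at 3.25% the monthly rate is 0.0027083, so the payment is 180,000 × 0.0027083 / (1 − 1.0027083^−300) = $877.17.
Total interest on Loan 1 = 300 × $877.17 − $180,000 = $83,151.00.
Loan 2: at 6.80% the monthly rate is 0.0056667, so the payment is 180,000 × 0.0056667 / (1 − 1.0056667^−360) = $1,173.47.
Total interest on Loan 2 = 360 × $1,173.47 − $180,000 = $242,449.20.
Loan 1 is lower by $159,298.20.

Loan 1 by $159,300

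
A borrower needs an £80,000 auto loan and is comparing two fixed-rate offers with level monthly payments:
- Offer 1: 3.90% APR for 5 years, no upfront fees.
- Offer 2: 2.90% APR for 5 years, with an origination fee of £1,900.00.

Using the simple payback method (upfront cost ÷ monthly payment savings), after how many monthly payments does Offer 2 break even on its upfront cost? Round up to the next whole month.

Offer 1: at 3.90% the monthly rate is 0.0032500, so the payment is 80,000 × 0.0032500 / (1 − 1.0032500^−60) = £1,469.71.
Offer 2: monthly rate = 2.9%/12 = 0.0024167; payment = 80,000 × 0.0024167 / (1 − (1+0.0024167)^−60) = £1,433.94.
Monthly savings = £1,469.71 − £1,433.94 = £35.77.
Break-even = £1,900.00 / £35.77 = 53.12 → 54 months.

54 months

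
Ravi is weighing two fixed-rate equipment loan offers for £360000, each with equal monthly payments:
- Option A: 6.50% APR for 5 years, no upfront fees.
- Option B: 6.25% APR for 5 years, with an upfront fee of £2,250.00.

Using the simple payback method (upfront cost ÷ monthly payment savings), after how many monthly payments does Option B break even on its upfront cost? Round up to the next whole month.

Option A: monthly rate = 6.5%/12 = 0.0054167; payment = 360,000 × 0.0054167 / (1 − (1+0.0054167)^−60) = £7,043.81.
Option B: monthly rate = 6.25%/12 = 0.0052083; payment = 360,000 × 0.0052083 / (1 − (1+0.0052083)^−60) = £7,001.73.
Monthly savings = £7,043.81 − £7,001.73 = £42.08.
Break-even = £2,250.00 / £42.08 = 53.47 → 54 months.

54 months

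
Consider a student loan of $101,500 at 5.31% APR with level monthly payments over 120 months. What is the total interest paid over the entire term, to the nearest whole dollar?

At 5.31% the monthly rate is 0.0044250, so the payment is 101,500 × 0.0044250 / (1 − 1.0044250^−120) = $1,092.01.
Total paid = 120 × $1,092.01 = $131,041.20; interest = $131,041.20 − $101,500 = $29,541.20.

$29,541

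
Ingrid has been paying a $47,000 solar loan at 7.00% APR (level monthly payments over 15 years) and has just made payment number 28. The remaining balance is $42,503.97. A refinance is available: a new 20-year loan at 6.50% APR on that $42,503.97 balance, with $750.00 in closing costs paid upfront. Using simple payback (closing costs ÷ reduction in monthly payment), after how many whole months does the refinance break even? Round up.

8 months

Current payment = 47,000 × 7%/12 / (1 − (1+0.0058333)^−180) = $422.45.
Refinanced payment = 42,503.97 × 0.0054167 / (1 − (1+0.0054167)^−240) = $316.90.
Monthly savings = $422.45 − $316.90 = $105.55.
Break-even = $750.00 / $105.55 = 7.11 → 8 months.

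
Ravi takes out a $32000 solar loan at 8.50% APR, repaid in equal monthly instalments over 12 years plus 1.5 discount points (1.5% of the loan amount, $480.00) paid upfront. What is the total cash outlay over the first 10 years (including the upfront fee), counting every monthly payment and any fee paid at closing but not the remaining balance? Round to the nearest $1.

At 8.50% the monthly rate is 0.0070833, so the payment is 32,000 × 0.0070833 / (1 − 1.0070833^−144) = $355.22.
Total outlay = 120 × $355.22 + $480.00 = $43,106.40.

$43,106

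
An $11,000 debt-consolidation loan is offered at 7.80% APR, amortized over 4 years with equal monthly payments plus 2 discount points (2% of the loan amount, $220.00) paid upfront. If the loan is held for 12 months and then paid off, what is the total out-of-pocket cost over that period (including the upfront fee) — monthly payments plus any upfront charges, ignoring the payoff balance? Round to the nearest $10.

$3,430

At 7.80% the monthly rate is 0.0065000, so the payment is 11,000 × 0.0065000 / (1 − 1.0065000^−48) = $267.51.
Total outlay = 12 × $267.51 + $220.00 = $3,430.12.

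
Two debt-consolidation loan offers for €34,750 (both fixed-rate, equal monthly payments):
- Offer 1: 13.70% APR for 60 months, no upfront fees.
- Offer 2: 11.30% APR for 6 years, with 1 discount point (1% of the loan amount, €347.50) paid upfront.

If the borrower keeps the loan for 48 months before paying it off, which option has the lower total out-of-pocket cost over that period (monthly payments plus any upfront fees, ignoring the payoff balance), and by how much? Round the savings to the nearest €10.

Offer 2 by €6,200

Offer 1: monthly rate = 13.7%/12 = 0.0114167; payment = 34,750 × 0.0114167 / (1 − (1+0.0114167)^−60) = €803.18.
Offer 2: at 11.30% the monthly rate is 0.0094167, so the payment is 34,750 × 0.0094167 / (1 − 1.0094167^−72) = €666.79.
Over 48 months: Offer 1 costs 48 × €803.18 = €38,552.64; Offer 2 costs 48 × €666.79 + €347.50 = €32,353.42.
Offer 2 is cheaper by €38,552.64 − €32,353.42 = €6,199.22.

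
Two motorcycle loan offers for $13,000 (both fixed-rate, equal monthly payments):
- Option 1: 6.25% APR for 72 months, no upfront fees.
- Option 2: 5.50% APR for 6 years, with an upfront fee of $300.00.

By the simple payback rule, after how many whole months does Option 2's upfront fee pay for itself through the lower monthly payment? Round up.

Option 1: monthly rate = 6.25%/12 = 0.0052083; payment = 13,000 × 0.0052083 / (1 − (1+0.0052083)^−72) = $216.99.
Option 2: at 5.50% the monthly rate is 0.0045833, so the payment is 13,000 × 0.0045833 / (1 − 1.0045833^−72) = $212.39.
Monthly savings = $216.99 − $212.39 = $4.60.
Break-even = $300.00 / $4.60 = 65.22 → 66 months.

66 months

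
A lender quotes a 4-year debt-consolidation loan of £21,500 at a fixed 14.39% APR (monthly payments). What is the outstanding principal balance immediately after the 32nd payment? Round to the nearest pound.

£8,568

With monthly rate i = 14.39%/12 = 0.0119917, the balance after k of n payments is P · [(1+i)^n − (1+i)^k] / [(1+i)^n − 1].
(1+0.0119917)^48 = 1.77211924 and (1+0.0119917)^32 = 1.46440756, so the balance is 21,500 × (1.77211924 − 1.46440756) / (1.77211924 − 1) = £8,568.37.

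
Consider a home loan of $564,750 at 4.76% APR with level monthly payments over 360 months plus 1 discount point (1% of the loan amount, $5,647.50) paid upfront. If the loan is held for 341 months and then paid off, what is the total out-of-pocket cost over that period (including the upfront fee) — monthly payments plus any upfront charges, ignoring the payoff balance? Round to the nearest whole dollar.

Monthly rate = 4.76%/12 = 0.0039667; payment = 564,750 × 0.0039667 / (1 − (1+0.0039667)^−360) = $2,949.41.
Total outlay = 341 × $2,949.41 + $5,647.50 = $1,011,396.31.

$1,011,396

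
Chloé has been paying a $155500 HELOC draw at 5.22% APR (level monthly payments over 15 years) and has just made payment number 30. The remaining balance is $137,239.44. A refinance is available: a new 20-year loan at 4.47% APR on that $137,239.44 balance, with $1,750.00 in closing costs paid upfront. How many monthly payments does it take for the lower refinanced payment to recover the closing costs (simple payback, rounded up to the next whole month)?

Current payment = 155,500 × 5.22%/12 / (1 − (1+0.0043500)^−180) = $1,247.58.
Refinanced payment = 137,239.44 × 0.0037250 / (1 − (1+0.0037250)^−240) = $866.02.
Monthly savings = $1,247.58 − $866.02 = $381.56.
Break-even = $1,750.00 / $381.56 = 4.59 → 5 months.

5 months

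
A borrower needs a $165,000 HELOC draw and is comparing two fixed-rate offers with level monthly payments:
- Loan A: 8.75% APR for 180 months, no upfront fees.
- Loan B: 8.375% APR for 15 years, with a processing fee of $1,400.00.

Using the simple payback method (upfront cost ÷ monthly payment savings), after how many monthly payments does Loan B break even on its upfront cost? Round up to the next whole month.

Loan A: monthly rate = 8.75%/12 = 0.0072917; payment = 165,000 × 0.0072917 / (1 − (1+0.0072917)^−180) = $1,649.09.
Loan B: at 8.375% the monthly rate is 0.0069792, so the payment is 165,000 × 0.0069792 / (1 − 1.0069792^−180) = $1,612.75.
Monthly savings = $1,649.09 − $1,612.75 = $36.34.
Break-even = $1,400.00 / $36.34 = 38.53 → 39 months.

39 months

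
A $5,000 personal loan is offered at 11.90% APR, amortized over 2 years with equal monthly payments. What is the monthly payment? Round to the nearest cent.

Monthly rate = 11.9%/12 = 0.0099167; payment = 5,000 × 0.0099167 / (1 − (1+0.0099167)^−24) = $235.13.

$235.13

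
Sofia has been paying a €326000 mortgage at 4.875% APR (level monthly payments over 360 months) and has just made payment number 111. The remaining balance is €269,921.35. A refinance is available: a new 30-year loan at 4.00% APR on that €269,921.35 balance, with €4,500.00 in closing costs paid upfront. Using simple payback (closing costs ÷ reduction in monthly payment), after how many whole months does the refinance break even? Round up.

Current payment = 326,000 × 4.875%/12 / (1 − (1+0.0040625)^−360) = €1,725.22.
Refinanced payment = 269,921.35 × 0.0033333 / (1 − (1+0.0033333)^−360) = €1,288.65.
Monthly savings = €1,725.22 − €1,288.65 = €436.57.
Break-even = €4,500.00 / €436.57 = 10.31 → 11 months.

11 months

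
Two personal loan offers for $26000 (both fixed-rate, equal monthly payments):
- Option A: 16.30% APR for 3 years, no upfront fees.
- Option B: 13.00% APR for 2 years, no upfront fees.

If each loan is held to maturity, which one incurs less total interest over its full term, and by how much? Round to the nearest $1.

Option B by $3,380

Option A: at 16.30% the monthly rate is 0.0135833, so the payment is 26,000 × 0.0135833 / (1 − 1.0135833^−36) = $917.94.
Total interest on Option A = 36 × $917.94 − $26,000 = $7,045.84.
Option B: at 13.00% the monthly rate is 0.0108333, so the payment is 26,000 × 0.0108333 / (1 − 1.0108333^−24) = $1,236.09.
Total interest on Option B = 24 × $1,236.09 − $26,000 = $3,666.16.
Option B is lower by $3,379.68.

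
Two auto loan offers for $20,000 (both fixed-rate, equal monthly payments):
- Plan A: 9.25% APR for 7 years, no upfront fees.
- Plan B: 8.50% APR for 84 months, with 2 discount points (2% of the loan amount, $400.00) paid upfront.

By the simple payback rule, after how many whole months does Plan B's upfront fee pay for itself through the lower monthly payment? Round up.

Plan A: monthly rate = 9.25%/12 = 0.0077083; payment = 20,000 × 0.0077083 / (1 − (1+0.0077083)^−84) = $324.32.
Plan B: monthly rate = 8.5%/12 = 0.0070833; payment = 20,000 × 0.0070833 / (1 − (1+0.0070833)^−84) = $316.73.
Monthly savings = $324.32 − $316.73 = $7.59.
Break-even = $400.00 / $7.59 = 52.70 → 53 months.

53 months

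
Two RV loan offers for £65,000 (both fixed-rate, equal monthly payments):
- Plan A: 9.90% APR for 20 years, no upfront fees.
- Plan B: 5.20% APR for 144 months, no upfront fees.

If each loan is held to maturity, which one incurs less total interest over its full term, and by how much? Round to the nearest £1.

Plan A: monthly rate = 9.9%/12 = 0.0082500; payment = 65,000 × 0.0082500 / (1 − (1+0.0082500)^−240) = £622.96.
Total interest on Plan A = 240 × £622.96 − £65,000 = £84,510.40.
Plan B: at 5.20% the monthly rate is 0.0043333, so the payment is 65,000 × 0.0043333 / (1 − 1.0043333^−144) = £607.72.
Total interest on Plan B = 144 × £607.72 − £65,000 = £22,511.68.
Plan B is lower by £61,998.72.

Plan B by £61,999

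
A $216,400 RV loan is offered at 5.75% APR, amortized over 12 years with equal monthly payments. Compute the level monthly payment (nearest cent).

$2,083.85

Monthly rate = 5.75%/12 = 0.0047917; payment = 216,400 × 0.0047917 / (1 − (1+0.0047917)^−144) = $2,083.85.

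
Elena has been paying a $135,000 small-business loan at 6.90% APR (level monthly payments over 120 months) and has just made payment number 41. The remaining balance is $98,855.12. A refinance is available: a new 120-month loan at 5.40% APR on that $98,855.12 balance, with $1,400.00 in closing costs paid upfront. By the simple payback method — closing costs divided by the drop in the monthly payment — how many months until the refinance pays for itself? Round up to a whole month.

Current payment = 135,000 × 6.9%/12 / (1 − (1+0.0057500)^−120) = $1,560.52.
Refinanced payment = 98,855.12 × 0.0045000 / (1 − (1+0.0045000)^−120) = $1,067.95.
Monthly savings = $1,560.52 − $1,067.95 = $492.57.
Break-even = $1,400.00 / $492.57 = 2.84 → 3 months.

3 months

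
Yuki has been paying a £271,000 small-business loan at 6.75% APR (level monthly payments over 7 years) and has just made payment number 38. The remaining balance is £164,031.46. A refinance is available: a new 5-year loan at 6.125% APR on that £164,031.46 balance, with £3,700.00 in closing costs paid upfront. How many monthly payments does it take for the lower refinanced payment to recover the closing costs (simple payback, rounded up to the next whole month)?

Current payment = 271,000 × 6.75%/12 / (1 − (1+0.0056250)^−84) = £4,057.08.
Refinanced payment = 164,031.46 × 0.0051042 / (1 − (1+0.0051042)^−60) = £3,180.73.
Monthly savings = £4,057.08 − £3,180.73 = £876.35.
Break-even = £3,700.00 / £876.35 = 4.22 → 5 months.

5 months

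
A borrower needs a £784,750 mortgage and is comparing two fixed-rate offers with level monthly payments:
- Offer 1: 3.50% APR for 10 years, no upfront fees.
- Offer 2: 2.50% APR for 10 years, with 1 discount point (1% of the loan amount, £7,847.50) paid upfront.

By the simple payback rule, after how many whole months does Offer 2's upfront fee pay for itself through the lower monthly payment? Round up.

22 months

Offer 1: monthly rate = 3.5%/12 = 0.0029167; payment = 784,750 × 0.0029167 / (1 − (1+0.0029167)^−120) = £7,760.07.
Offer 2: at 2.50% the monthly rate is 0.0020833, so the payment is 784,750 × 0.0020833 / (1 − 1.0020833^−120) = £7,397.83.
Monthly savings = £7,760.07 − £7,397.83 = £362.24.
Break-even = £7,847.50 / £362.24 = 21.66 → 22 months.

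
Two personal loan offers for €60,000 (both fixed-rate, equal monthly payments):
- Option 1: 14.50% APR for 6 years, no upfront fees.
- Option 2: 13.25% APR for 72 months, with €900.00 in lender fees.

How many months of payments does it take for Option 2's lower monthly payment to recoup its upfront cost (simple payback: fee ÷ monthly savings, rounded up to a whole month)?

23 months

Option 1: monthly rate = 14.5%/12 = 0.0120833; payment = 60,000 × 0.0120833 / (1 − (1+0.0120833)^−72) = €1,252.47.
Option 2: monthly rate = 13.25%/12 = 0.0110417; payment = 60,000 × 0.0110417 / (1 − (1+0.0110417)^−72) = €1,212.38.
Monthly savings = €1,252.47 − €1,212.38 = €40.09.
Break-even = €900.00 / €40.09 = 22.45 → 23 months.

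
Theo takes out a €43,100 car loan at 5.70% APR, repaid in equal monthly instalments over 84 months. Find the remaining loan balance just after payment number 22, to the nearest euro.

With monthly rate i = 5.7%/12 = 0.0047500, the balance after k of n payments is P · [(1+i)^n − (1+i)^k] / [(1+i)^n − 1].
(1+0.0047500)^84 = 1.48892646 and (1+0.0047500)^22 = 1.10988077, so the balance is 43,100 × (1.48892646 − 1.10988077) / (1.48892646 − 1) = €33,413.76.

€33,414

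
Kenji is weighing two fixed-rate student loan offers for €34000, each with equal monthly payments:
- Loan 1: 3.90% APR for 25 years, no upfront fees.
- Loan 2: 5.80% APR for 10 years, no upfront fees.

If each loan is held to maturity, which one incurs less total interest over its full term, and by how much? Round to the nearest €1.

Loan 1: at 3.90% the monthly rate is 0.0032500, so the payment is 34,000 × 0.0032500 / (1 − 1.0032500^−300) = €177.59.
Total interest on Loan 1 = 300 × €177.59 − €34,000 = €19,277.00.
Loan 2: monthly rate = 5.8%/12 = 0.0048333; payment = 34,000 × 0.0048333 / (1 − (1+0.0048333)^−120) = €374.06.
Total interest on Loan 2 = 120 × €374.06 − €34,000 = €10,887.20.
Loan 2 is lower by €8,389.80.

Loan 2 by €8,390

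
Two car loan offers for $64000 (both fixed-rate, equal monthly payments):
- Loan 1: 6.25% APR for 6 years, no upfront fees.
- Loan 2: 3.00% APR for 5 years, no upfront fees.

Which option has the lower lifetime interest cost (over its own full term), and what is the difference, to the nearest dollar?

Loan 2 by $7,913

Loan 1: at 6.25% the monthly rate is 0.0052083, so the payment is 64,000 × 0.0052083 / (1 − 1.0052083^−72) = $1,068.23.
Total interest on Loan 1 = 72 × $1,068.23 − $64,000 = $12,912.56.
Loan 2: at 3.00% the monthly rate is 0.0025000, so the payment is 64,000 × 0.0025000 / (1 − 1.0025000^−60) = $1,150.00.
Total interest on Loan 2 = 60 × $1,150.00 − $64,000 = $5,000.00.
Loan 2 is lower by $7,912.56.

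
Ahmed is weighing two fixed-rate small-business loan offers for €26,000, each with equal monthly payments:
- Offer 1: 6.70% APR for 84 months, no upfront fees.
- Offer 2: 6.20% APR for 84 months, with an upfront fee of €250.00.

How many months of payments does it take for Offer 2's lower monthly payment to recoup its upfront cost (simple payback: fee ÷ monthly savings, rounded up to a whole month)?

40 months

Offer 1: monthly rate = 6.7%/12 = 0.0055833; payment = 26,000 × 0.0055833 / (1 − (1+0.0055833)^−84) = €388.61.
Offer 2: monthly rate = 6.2%/12 = 0.0051667; payment = 26,000 × 0.0051667 / (1 − (1+0.0051667)^−84) = €382.32.
Monthly savings = €388.61 − €382.32 = €6.29.
Break-even = €250.00 / €6.29 = 39.75 → 40 months.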